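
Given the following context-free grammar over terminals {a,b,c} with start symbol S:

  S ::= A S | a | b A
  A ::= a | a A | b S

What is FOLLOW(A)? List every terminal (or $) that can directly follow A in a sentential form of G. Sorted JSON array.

FIRST iteration:
[1]
  A via A→a: +{a}
  A via A→b S: +{b}
  S via S→A S: +{a,b}
  FIRST[S]={a,b}  FIRST[A]={a,b}
[2] (no change)
  FIRST[S]={a,b}  FIRST[A]={a,b}

FOLLOW sets:
initialize: $ ∈ FOLLOW(S)
pass 1:
  S→A S: FOLLOW(A) ⊇ FIRST(S) = {a,b}; new: +{a,b}
  S→b A: FOLLOW(A) ⊇ FOLLOW(S) ⊇ {$}; new: +{$}
  FOLLOW[S]={$}  FOLLOW[A]={$,a,b}
pass 2:
  A→b S: FOLLOW(S) ⊇ FOLLOW(A) ⊇ {$,a,b}; new: +{a,b}
  FOLLOW[S]={$,a,b}  FOLLOW[A]={$,a,b}
pass 3: (no change)
  FOLLOW[S]={$,a,b}  FOLLOW[A]={$,a,b}

FOLLOW(A) = ["$", "a", "b"]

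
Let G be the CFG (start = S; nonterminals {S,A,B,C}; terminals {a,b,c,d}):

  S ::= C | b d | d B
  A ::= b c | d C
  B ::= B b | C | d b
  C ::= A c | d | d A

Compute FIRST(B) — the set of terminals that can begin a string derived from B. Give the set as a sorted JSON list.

FIRST sets, iterate to fixpoint:
pass 1:
  A via A→b c: +{b}
  A via A→d C: +{d}
  B via B→d b: +{d}
  C via C→A c: +{b,d}
  S via S→C: +{b,d}
  S: {b,d}  A: {b,d}  B: {d}  C: {b,d}
pass 2:
  B via B→C: +{b}
  S: {b,d}  A: {b,d}  B: {b,d}  C: {b,d}
pass 3: done
  S: {b,d}  A: {b,d}  B: {b,d}  C: {b,d}

FIRST(B) = ["b", "d"]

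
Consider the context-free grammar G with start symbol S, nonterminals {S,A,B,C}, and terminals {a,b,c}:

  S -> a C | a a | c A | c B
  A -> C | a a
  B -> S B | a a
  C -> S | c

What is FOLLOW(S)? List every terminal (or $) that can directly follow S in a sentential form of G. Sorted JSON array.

Compute FIRST by fixpoint:
pass 1:
  A via A→a a: +{a}
  B via B→a a: +{a}
  C via C→c: +{c}
  S via S→a C: +{a}
  S via S→c A: +{c}
  FIRST[S]={a,c}  FIRST[A]={a}  FIRST[B]={a}  FIRST[C]={c}
pass 2:
  A via A→C: +{c}
  B via B→S B: +{c}
  C via C→S: +{a}
  FIRST[S]={a,c}  FIRST[A]={a,c}  FIRST[B]={a,c}  FIRST[C]={a,c}
pass 3: done
  FIRST[S]={a,c}  FIRST[A]={a,c}  FIRST[B]={a,c}  FIRST[C]={a,c}

FOLLOW sets:
seed FOLLOW(S) with $
[1]
  B→S B: FOLLOW(S) ⊇ FIRST(B) = {a,c}; new: +{a,c}
  S→a C: FOLLOW(C) ⊇ FOLLOW(S) ⊇ {$,a,c}; new: +{$,a,c}
  S→c A: FOLLOW(A) ⊇ FOLLOW(S) ⊇ {$,a,c}; new: +{$,a,c}
  S→c B: FOLLOW(B) ⊇ FOLLOW(S) ⊇ {$,a,c}; new: +{$,a,c}
  FOLLOW[S]={$,a,c}  FOLLOW[A]={$,a,c}  FOLLOW[B]={$,a,c}  FOLLOW[C]={$,a,c}
[2] (stable)
  FOLLOW[S]={$,a,c}  FOLLOW[A]={$,a,c}  FOLLOW[B]={$,a,c}  FOLLOW[C]={$,a,c}

FOLLOW(S) = ["$", "a", "c"]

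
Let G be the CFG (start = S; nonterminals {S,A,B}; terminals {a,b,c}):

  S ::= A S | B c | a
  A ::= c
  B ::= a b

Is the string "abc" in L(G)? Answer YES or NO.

Convert to CNF:
  S -> A S | B T2 | a
  A -> c
  B -> T0 T1
  T0 -> a
  T1 -> b
  T2 -> c

Fill CYK table bottom-up:
  T[0,0] 'a' = {S,T0}  orig:{S}
  T[1,1] 'b' = {T1}  orig:{}
  T[2,2] 'c' = {A,T2}  orig:{A}
  T[0,1] 'ab' = {B}
  T[1,2] 'bc' = ∅
  T[0,2] 'abc' = {S}

S ∈ T[0,2] ⇒ YES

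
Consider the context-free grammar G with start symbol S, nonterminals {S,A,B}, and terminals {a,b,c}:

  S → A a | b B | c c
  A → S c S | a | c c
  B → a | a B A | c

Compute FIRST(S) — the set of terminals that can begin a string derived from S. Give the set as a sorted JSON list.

FIRST sets, iterate to fixpoint:
[1]
  A via A→a: +{a}
  A via A→c c: +{c}
  B via B→a: +{a}
  B via B→c: +{c}
  S via S→A a: +{a,c}
  S via S→b B: +{b}
  FIRST[S]={a,b,c}  FIRST[A]={a,c}  FIRST[B]={a,c}
[2]
  A via A→S c S: +{b}
  FIRST[S]={a,b,c}  FIRST[A]={a,b,c}  FIRST[B]={a,c}
[3] done
  FIRST[S]={a,b,c}  FIRST[A]={a,b,c}  FIRST[B]={a,c}

FIRST(S) = ["a", "b", "c"]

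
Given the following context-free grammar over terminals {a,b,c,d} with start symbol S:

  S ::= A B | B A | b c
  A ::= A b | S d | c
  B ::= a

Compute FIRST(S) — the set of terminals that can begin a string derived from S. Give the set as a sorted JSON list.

Compute FIRST by fixpoint:
[1]
  A via A→c: +{c}
  B via B→a: +{a}
  S via S→A B: +{c}
  S via S→B A: +{a}
  S via S→b c: +{b}
  S: {a,b,c}  A: {c}  B: {a}
[2]
  A via A→S d: +{a,b}
  S: {a,b,c}  A: {a,b,c}  B: {a}
[3] (no change)
  S: {a,b,c}  A: {a,b,c}  B: {a}

FIRST(S) = ["a", "b", "c"]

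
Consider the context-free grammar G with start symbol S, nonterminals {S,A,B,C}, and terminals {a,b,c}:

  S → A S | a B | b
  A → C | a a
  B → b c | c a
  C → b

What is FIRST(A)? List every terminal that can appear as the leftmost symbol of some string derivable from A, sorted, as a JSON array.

Compute FIRST by fixpoint:
pass 1:
  A via A→a a: +{a}
  B via B→b c: +{b}
  B via B→c a: +{c}
  C via C→b: +{b}
  S via S→A S: +{a}
  S via S→b: +{b}
  FIRST[S]={a,b}  FIRST[A]={a}  FIRST[B]={b,c}  FIRST[C]={b}
pass 2:
  A via A→C: +{b}
  FIRST[S]={a,b}  FIRST[A]={a,b}  FIRST[B]={b,c}  FIRST[C]={b}
pass 3: — fixpoint
  FIRST[S]={a,b}  FIRST[A]={a,b}  FIRST[B]={b,c}  FIRST[C]={b}

FIRST(A) = ["a", "b"]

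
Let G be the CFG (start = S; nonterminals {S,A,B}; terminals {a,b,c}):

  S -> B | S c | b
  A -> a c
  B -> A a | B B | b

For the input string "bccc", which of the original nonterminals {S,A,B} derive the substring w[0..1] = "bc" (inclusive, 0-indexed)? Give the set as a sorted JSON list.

Convert to CNF:
  S -> A T0 | B B | S T1 | b
  A -> T0 T1
  B -> A T0 | B B | b
  T0 -> a
  T1 -> c

Fill CYK table bottom-up, restricted to cells inside w[0..1]:
  [0..0]={B,S}  "b"
  [1..1]={T1}  "c"  orig:{}
  [0..1]={S}  "bc"

Original NTs in T[0,1] deriving "bc": ["S"]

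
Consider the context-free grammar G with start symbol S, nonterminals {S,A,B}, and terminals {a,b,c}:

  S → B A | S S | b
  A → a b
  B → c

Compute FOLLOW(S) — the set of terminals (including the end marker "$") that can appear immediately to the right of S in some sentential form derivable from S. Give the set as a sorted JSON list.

FIRST iteration:
[1]
  A via A→a b: +{a}
  B via B→c: +{c}
  S via S→B A: +{c}
  S via S→b: +{b}
  FIRST[S]={b,c}  FIRST[A]={a}  FIRST[B]={c}
[2] — fixpoint
  FIRST[S]={b,c}  FIRST[A]={a}  FIRST[B]={c}

FOLLOW sets:
seed FOLLOW(S) with $
pass 1:
  S→B A: FOLLOW(B) ⊇ FIRST(A) = {a}; new: +{a}
  S→B A: FOLLOW(A) ⊇ FOLLOW(S) ⊇ {$}; new: +{$}
  S→S S: FOLLOW(S) ⊇ FIRST(S) = {b,c}; new: +{b,c}
  FOLLOW(S)={$,b,c}  FOLLOW(A)={$}  FOLLOW(B)={a}
pass 2:
  S→B A: FOLLOW(A) ⊇ FOLLOW(S) ⊇ {$,b,c}; new: +{b,c}
  FOLLOW(S)={$,b,c}  FOLLOW(A)={$,b,c}  FOLLOW(B)={a}
pass 3: done
  FOLLOW(S)={$,b,c}  FOLLOW(A)={$,b,c}  FOLLOW(B)={a}

FOLLOW(S) = ["$", "b", "c"]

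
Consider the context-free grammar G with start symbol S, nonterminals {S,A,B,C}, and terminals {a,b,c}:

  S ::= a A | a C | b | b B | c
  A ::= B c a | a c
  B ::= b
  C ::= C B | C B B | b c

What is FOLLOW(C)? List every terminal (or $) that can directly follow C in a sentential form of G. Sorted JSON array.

FIRST iteration:
iter 1:
  A via A→a c: +{a}
  B via B→b: +{b}
  C via C→b c: +{b}
  S via S→a A: +{a}
  S via S→b: +{b}
  S via S→c: +{c}
  S: {a,b,c}  A: {a}  B: {b}  C: {b}
iter 2:
  A via A→B c a: +{b}
  S: {a,b,c}  A: {a,b}  B: {b}  C: {b}
iter 3: done
  S: {a,b,c}  A: {a,b}  B: {b}  C: {b}

Compute FOLLOW by fixpoint:
FOLLOW(S) := {$}
pass 1:
  A→B c a: FOLLOW(B) ⊇ FIRST(c) = {c}; new: +{c}
  C→C B: FOLLOW(C) ⊇ FIRST(B) = {b}; new: +{b}
  C→C B: FOLLOW(B) ⊇ FOLLOW(C) ⊇ {b}; new: +{b}
  S→a A: FOLLOW(A) ⊇ FOLLOW(S) ⊇ {$}; new: +{$}
  S→a C: FOLLOW(C) ⊇ FOLLOW(S) ⊇ {$}; new: +{$}
  S→b B: FOLLOW(B) ⊇ FOLLOW(S) ⊇ {$}; new: +{$}
  FOLLOW(S)={$}  FOLLOW(A)={$}  FOLLOW(B)={$,b,c}  FOLLOW(C)={$,b}
pass 2: (stable)
  FOLLOW(S)={$}  FOLLOW(A)={$}  FOLLOW(B)={$,b,c}  FOLLOW(C)={$,b}

FOLLOW(C) = ["$", "b"]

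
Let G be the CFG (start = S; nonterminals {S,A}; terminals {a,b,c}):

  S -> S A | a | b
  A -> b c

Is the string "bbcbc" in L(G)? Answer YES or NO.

Convert to CNF:
  S -> S A | a | b
  A -> T0 T1
  T0 -> b
  T1 -> c

CYK fill:
  [0..0]={S,T0}  "b"  orig:{S}
  [1..1]={S,T0}  "b"  orig:{S}
  [2..2]={T1}  "c"  orig:{}
  [3..3]={S,T0}  "b"  orig:{S}
  [4..4]={T1}  "c"  orig:{}
  [0..1]=∅  "bb"
  [1..2]={A}  "bc"
  [2..3]=∅  "cb"
  [3..4]={A}  "bc"
  [0..2]={S}  "bbc"
  [1..3]=∅  "bcb"
  [2..4]=∅  "cbc"
  [0..3]=∅  "bbcb"
  [1..4]=∅  "bcbc"
  [0..4]={S}  "bbcbc"

S ∈ T[0,4] ⇒ YES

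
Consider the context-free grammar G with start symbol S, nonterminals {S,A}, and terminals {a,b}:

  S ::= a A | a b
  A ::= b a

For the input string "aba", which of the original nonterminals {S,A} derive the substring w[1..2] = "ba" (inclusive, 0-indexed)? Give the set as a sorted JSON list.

CNF form of G:
  S -> T1 A | T1 T0
  A -> T0 T1
  T0 -> b
  T1 -> a

CYK fill (cells [i..j] with 1 ≤ i ≤ j ≤ 2 only):
  T[1,1] 'b' = {T0}  orig:{}
  T[2,2] 'a' = {T1}  orig:{}
  T[1,2] 'ba' = {A}

Original NTs in T[1,2] deriving "ba": ["A"]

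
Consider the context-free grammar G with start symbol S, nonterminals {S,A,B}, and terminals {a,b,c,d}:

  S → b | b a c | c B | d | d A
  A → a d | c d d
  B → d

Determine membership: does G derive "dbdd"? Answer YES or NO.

Convert to CNF:
  S -> T1 A | T2 B | T3 X5 | b | d
  A -> T0 T1 | T2 X4
  B -> d
  T0 -> a
  T1 -> d
  T2 -> c
  T3 -> b
  X4 -> T1 T1
  X5 -> T0 T2

Fill CYK table bottom-up:
  [0..0]={B,S,T1}  "d"  orig:{B,S}
  [1..1]={S,T3}  "b"  orig:{S}
  [2..2]={B,S,T1}  "d"  orig:{B,S}
  [3..3]={B,S,T1}  "d"  orig:{B,S}
  [0..1]=∅  "db"
  [1..2]=∅  "bd"
  [2..3]={X4}  "dd"  orig:{}
  [0..2]=∅  "dbd"
  [1..3]=∅  "bdd"
  [0..3]=∅  "dbdd"

S ∉ T[0,3] ⇒ NO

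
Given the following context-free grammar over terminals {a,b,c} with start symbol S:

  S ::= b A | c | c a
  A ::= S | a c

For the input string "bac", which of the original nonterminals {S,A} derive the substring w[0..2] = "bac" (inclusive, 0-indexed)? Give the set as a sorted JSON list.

Convert to CNF:
  S -> T1 T0 | T2 A | c
  A -> T0 T1 | T1 T0 | T2 A | c
  T0 -> a
  T1 -> c
  T2 -> b

CYK table (by increasing span) — only the sub-triangle for w[0..2]:
  T[0,0] 'b' = {T2}  orig:{}
  T[1,1] 'a' = {T0}  orig:{}
  T[2,2] 'c' = {A,S,T1}  orig:{A,S}
  T[0,1] 'ba' = ∅
  T[1,2] 'ac' = {A}
  T[0,2] 'bac' = {A,S}

Original NTs in T[0,2] deriving "bac": ["A", "S"]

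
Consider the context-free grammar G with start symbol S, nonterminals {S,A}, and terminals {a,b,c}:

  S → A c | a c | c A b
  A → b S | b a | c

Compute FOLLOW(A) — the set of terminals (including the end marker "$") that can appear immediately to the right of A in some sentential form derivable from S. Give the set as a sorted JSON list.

Compute FIRST by fixpoint:
iter 1:
  A via A→b S: +{b}
  A via A→c: +{c}
  S via S→A c: +{b,c}
  S via S→a c: +{a}
  S: {a,b,c}  A: {b,c}
iter 2: done
  S: {a,b,c}  A: {b,c}

FOLLOW iteration:
seed FOLLOW(S) with $
pass 1:
  S→A c: FOLLOW(A) ⊇ FIRST(c) = {c}; new: +{c}
  S→c A b: FOLLOW(A) ⊇ FIRST(b) = {b}; new: +{b}
  FOLLOW[S]={$}  FOLLOW[A]={b,c}
pass 2:
  A→b S: FOLLOW(S) ⊇ FOLLOW(A) ⊇ {b,c}; new: +{b,c}
  FOLLOW[S]={$,b,c}  FOLLOW[A]={b,c}
pass 3: — fixpoint
  FOLLOW[S]={$,b,c}  FOLLOW[A]={b,c}

FOLLOW(A) = ["b", "c"]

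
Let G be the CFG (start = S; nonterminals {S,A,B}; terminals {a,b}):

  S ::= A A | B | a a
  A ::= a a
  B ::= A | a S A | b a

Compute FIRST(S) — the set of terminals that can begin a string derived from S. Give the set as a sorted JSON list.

FIRST iteration:
round 1:
  A via A→a a: +{a}
  B via B→A: +{a}
  B via B→b a: +{b}
  S via S→A A: +{a}
  S via S→B: +{b}
  S: {a,b}  A: {a}  B: {a,b}
round 2: — fixpoint
  S: {a,b}  A: {a}  B: {a,b}

FIRST(S) = ["a", "b"]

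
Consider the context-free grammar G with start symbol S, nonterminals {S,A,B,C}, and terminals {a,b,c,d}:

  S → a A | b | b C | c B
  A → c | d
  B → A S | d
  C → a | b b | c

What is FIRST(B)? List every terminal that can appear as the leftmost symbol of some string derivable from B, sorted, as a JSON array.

FIRST sets, iterate to fixpoint:
round 1:
  A via A→c: +{c}
  A via A→d: +{d}
  B via B→A S: +{c,d}
  C via C→a: +{a}
  C via C→b b: +{b}
  C via C→c: +{c}
  S via S→a A: +{a}
  S via S→b: +{b}
  S via S→c B: +{c}
  S: {a,b,c}  A: {c,d}  B: {c,d}  C: {a,b,c}
round 2: (no change)
  S: {a,b,c}  A: {c,d}  B: {c,d}  C: {a,b,c}

FIRST(B) = ["c", "d"]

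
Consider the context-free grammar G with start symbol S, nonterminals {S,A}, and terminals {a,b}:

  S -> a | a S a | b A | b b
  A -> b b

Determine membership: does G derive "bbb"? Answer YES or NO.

Convert to CNF:
  S -> T0 A | T0 T0 | T1 X2 | a
  A -> T0 T0
  T0 -> b
  T1 -> a
  X2 -> S T1

Fill CYK table bottom-up:
  cell(0,0) b: {T0}  orig:{}
  cell(1,1) b: {T0}  orig:{}
  cell(2,2) b: {T0}  orig:{}
  cell(0,1) bb: {A,S}
  cell(1,2) bb: {A,S}
  cell(0,2) bbb: {S}

S ∈ T[0,2] ⇒ YES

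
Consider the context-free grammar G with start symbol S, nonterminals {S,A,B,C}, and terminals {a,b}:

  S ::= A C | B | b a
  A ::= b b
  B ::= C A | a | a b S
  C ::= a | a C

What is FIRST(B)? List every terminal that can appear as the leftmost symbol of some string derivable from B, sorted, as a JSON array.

FIRST sets, iterate to fixpoint:
[1]
  A via A→b b: +{b}
  B via B→a: +{a}
  C via C→a: +{a}
  S via S→A C: +{b}
  S via S→B: +{a}
  FIRST(S)={a,b}  FIRST(A)={b}  FIRST(B)={a}  FIRST(C)={a}
[2] — fixpoint
  FIRST(S)={a,b}  FIRST(A)={b}  FIRST(B)={a}  FIRST(C)={a}

FIRST(B) = ["a"]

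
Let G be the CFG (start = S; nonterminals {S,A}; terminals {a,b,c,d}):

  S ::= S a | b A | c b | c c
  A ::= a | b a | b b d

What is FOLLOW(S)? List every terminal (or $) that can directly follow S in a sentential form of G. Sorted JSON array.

FIRST iteration:
round 1:
  A via A→a: +{a}
  A via A→b a: +{b}
  S via S→b A: +{b}
  S via S→c b: +{c}
  FIRST[S]={b,c}  FIRST[A]={a,b}
round 2: (no change)
  FIRST[S]={b,c}  FIRST[A]={a,b}

FOLLOW iteration:
seed FOLLOW(S) with $
round 1:
  S→S a: FOLLOW(S) ⊇ FIRST(a) = {a}; new: +{a}
  S→b A: FOLLOW(A) ⊇ FOLLOW(S) ⊇ {$,a}; new: +{$,a}
  FOLLOW(S)={$,a}  FOLLOW(A)={$,a}
round 2: — fixpoint
  FOLLOW(S)={$,a}  FOLLOW(A)={$,a}

FOLLOW(S) = ["$", "a"]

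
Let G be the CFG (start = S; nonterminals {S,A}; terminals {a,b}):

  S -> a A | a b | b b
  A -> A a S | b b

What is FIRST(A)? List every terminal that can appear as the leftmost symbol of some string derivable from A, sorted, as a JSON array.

Compute FIRST by fixpoint:
[1]
  A via A→b b: +{b}
  S via S→a A: +{a}
  S via S→b b: +{b}
  S: {a,b}  A: {b}
[2] (no change)
  S: {a,b}  A: {b}

FIRST(A) = ["b"]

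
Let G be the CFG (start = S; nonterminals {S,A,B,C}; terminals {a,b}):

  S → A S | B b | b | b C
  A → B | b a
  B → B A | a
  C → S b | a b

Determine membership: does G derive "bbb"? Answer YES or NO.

CNF form of G:
  S -> A S | B T0 | T0 C | b
  A -> B A | T0 T1 | a
  B -> B A | a
  C -> S T0 | T1 T0
  T0 -> b
  T1 -> a

CYK table (by increasing span):
  [0..0]={S,T0}  "b"  orig:{S}
  [1..1]={S,T0}  "b"  orig:{S}
  [2..2]={S,T0}  "b"  orig:{S}
  [0..1]={C}  "bb"
  [1..2]={C}  "bb"
  [0..2]={S}  "bbb"

S ∈ T[0,2] ⇒ YES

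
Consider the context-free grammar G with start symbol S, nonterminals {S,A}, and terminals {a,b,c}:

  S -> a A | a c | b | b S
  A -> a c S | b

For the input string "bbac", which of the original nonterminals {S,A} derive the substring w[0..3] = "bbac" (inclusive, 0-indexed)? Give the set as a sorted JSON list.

CNF form of G:
  S -> T0 A | T0 T1 | T2 S | b
  A -> T0 X3 | b
  T0 -> a
  T1 -> c
  T2 -> b
  X3 -> T1 S

CYK fill, restricted to cells inside w[0..3]:
  T[0,0] 'b' = {A,S,T2}  orig:{A,S}
  T[1,1] 'b' = {A,S,T2}  orig:{A,S}
  T[2,2] 'a' = {T0}  orig:{}
  T[3,3] 'c' = {T1}  orig:{}
  T[0,1] 'bb' = {S}
  T[1,2] 'ba' = ∅
  T[2,3] 'ac' = {S}
  T[0,2] 'bba' = ∅
  T[1,3] 'bac' = {S}
  T[0,3] 'bbac' = {S}

Original NTs in T[0,3] deriving "bbac": ["S"]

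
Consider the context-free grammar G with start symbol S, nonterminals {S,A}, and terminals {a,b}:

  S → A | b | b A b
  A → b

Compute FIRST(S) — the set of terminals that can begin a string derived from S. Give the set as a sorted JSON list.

Compute FIRST by fixpoint:
iter 1:
  A via A→b: +{b}
  S via S→A: +{b}
  S: {b}  A: {b}
iter 2: (no change)
  S: {b}  A: {b}

FIRST(S) = ["b"]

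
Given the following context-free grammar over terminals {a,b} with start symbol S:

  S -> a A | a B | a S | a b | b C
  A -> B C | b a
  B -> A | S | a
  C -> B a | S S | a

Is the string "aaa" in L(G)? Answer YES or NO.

Convert to CNF:
  S -> T0 C | T1 A | T1 B | T1 S | T1 T0
  A -> B C | T0 T1
  B -> B C | T0 C | T0 T1 | T1 A | T1 B | T1 S | T1 T0 | a
  C -> B T1 | S S | a
  T0 -> b
  T1 -> a

CYK table (by increasing span):
  [0..0]={B,C,T1}  "a"  orig:{B,C}
  [1..1]={B,C,T1}  "a"  orig:{B,C}
  [2..2]={B,C,T1}  "a"  orig:{B,C}
  [0..1]={A,B,C,S}  "aa"
  [1..2]={A,B,C,S}  "aa"
  [0..2]={A,B,C,S}  "aaa"

S ∈ T[0,2] ⇒ YES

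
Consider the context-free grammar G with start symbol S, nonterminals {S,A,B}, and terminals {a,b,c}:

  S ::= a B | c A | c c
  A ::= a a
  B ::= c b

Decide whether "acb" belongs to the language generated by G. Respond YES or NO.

CNF form of G:
  S -> T0 B | T1 A | T1 T1
  A -> T0 T0
  B -> T1 T2
  T0 -> a
  T1 -> c
  T2 -> b

CYK table (by increasing span):
  T[0,0] 'a' = {T0}  orig:{}
  T[1,1] 'c' = {T1}  orig:{}
  T[2,2] 'b' = {T2}  orig:{}
  T[0,1] 'ac' = ∅
  T[1,2] 'cb' = {B}
  T[0,2] 'acb' = {S}

S ∈ T[0,2] ⇒ YES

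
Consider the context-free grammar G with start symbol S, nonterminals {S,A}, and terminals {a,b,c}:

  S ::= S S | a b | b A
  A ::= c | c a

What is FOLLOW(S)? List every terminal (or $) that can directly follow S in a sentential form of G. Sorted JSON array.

FIRST iteration:
iter 1:
  A via A→c: +{c}
  S via S→a b: +{a}
  S via S→b A: +{b}
  FIRST[S]={a,b}  FIRST[A]={c}
iter 2: (no change)
  FIRST[S]={a,b}  FIRST[A]={c}

FOLLOW sets:
seed FOLLOW(S) with $
iter 1:
  S→S S: FOLLOW(S) ⊇ FIRST(S) = {a,b}; new: +{a,b}
  S→b A: FOLLOW(A) ⊇ FOLLOW(S) ⊇ {$,a,b}; new: +{$,a,b}
  FOLLOW(S)={$,a,b}  FOLLOW(A)={$,a,b}
iter 2: done
  FOLLOW(S)={$,a,b}  FOLLOW(A)={$,a,b}

FOLLOW(S) = ["$", "a", "b"]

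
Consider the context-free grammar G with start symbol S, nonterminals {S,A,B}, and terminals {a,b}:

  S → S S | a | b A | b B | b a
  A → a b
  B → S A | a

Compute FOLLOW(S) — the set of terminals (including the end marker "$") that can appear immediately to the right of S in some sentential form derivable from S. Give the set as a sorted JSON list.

FIRST sets, iterate to fixpoint:
[1]
  A via A→a b: +{a}
  B via B→a: +{a}
  S via S→a: +{a}
  S via S→b A: +{b}
  FIRST[S]={a,b}  FIRST[A]={a}  FIRST[B]={a}
[2]
  B via B→S A: +{b}
  FIRST[S]={a,b}  FIRST[A]={a}  FIRST[B]={a,b}
[3] — fixpoint
  FIRST[S]={a,b}  FIRST[A]={a}  FIRST[B]={a,b}

Compute FOLLOW by fixpoint:
seed FOLLOW(S) with $
[1]
  B→S A: FOLLOW(S) ⊇ FIRST(A) = {a}; new: +{a}
  S→S S: FOLLOW(S) ⊇ FIRST(S) = {a,b}; new: +{b}
  S→b A: FOLLOW(A) ⊇ FOLLOW(S) ⊇ {$,a,b}; new: +{$,a,b}
  S→b B: FOLLOW(B) ⊇ FOLLOW(S) ⊇ {$,a,b}; new: +{$,a,b}
  S: {$,a,b}  A: {$,a,b}  B: {$,a,b}
[2] (no change)
  S: {$,a,b}  A: {$,a,b}  B: {$,a,b}

FOLLOW(S) = ["$", "a", "b"]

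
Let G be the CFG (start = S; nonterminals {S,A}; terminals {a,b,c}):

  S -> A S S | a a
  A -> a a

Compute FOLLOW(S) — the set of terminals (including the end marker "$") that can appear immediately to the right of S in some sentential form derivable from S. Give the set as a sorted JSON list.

FIRST sets, iterate to fixpoint:
pass 1:
  A via A→a a: +{a}
  S via S→A S S: +{a}
  FIRST[S]={a}  FIRST[A]={a}
pass 2: — fixpoint
  FIRST[S]={a}  FIRST[A]={a}

FOLLOW sets:
seed FOLLOW(S) with $
[1]
  S→A S S: FOLLOW(A) ⊇ FIRST(S) = {a}; new: +{a}
  S→A S S: FOLLOW(S) ⊇ FIRST(S) = {a}; new: +{a}
  FOLLOW(S)={$,a}  FOLLOW(A)={a}
[2] (stable)
  FOLLOW(S)={$,a}  FOLLOW(A)={a}

FOLLOW(S) = ["$", "a"]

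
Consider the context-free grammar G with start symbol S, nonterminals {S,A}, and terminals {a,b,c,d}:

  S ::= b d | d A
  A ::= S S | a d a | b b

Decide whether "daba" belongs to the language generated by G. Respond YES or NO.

Convert to CNF:
  S -> T1 A | T2 T1
  A -> S S | T0 X3 | T2 T2
  T0 -> a
  T1 -> d
  T2 -> b
  X3 -> T1 T0

CYK table (by increasing span):
  cell(0,0) d: {T1}  orig:{}
  cell(1,1) a: {T0}  orig:{}
  cell(2,2) b: {T2}  orig:{}
  cell(3,3) a: {T0}  orig:{}
  cell(0,1) da: {X3}  orig:{}
  cell(1,2) ab: ∅
  cell(2,3) ba: ∅
  cell(0,2) dab: ∅
  cell(1,3) aba: ∅
  cell(0,3) daba: ∅

S ∉ T[0,3] ⇒ NO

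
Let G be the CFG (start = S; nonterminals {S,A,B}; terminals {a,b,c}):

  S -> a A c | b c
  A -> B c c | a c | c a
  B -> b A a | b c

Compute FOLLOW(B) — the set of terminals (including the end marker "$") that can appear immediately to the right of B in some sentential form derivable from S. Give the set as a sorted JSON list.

FIRST iteration:
iter 1:
  A via A→a c: +{a}
  A via A→c a: +{c}
  B via B→b A a: +{b}
  S via S→a A c: +{a}
  S via S→b c: +{b}
  S: {a,b}  A: {a,c}  B: {b}
iter 2:
  A via A→B c c: +{b}
  S: {a,b}  A: {a,b,c}  B: {b}
iter 3: done
  S: {a,b}  A: {a,b,c}  B: {b}

FOLLOW iteration:
initialize: $ ∈ FOLLOW(S)
iter 1:
  A→B c c: FOLLOW(B) ⊇ FIRST(c) = {c}; new: +{c}
  B→b A a: FOLLOW(A) ⊇ FIRST(a) = {a}; new: +{a}
  S→a A c: FOLLOW(A) ⊇ FIRST(c) = {c}; new: +{c}
  FOLLOW[S]={$}  FOLLOW[A]={a,c}  FOLLOW[B]={c}
iter 2: (no change)
  FOLLOW[S]={$}  FOLLOW[A]={a,c}  FOLLOW[B]={c}

FOLLOW(B) = ["c"]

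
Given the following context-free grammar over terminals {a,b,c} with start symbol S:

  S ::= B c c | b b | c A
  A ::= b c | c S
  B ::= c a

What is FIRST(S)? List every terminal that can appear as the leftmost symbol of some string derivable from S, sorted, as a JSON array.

Compute FIRST by fixpoint:
round 1:
  A via A→b c: +{b}
  A via A→c S: +{c}
  B via B→c a: +{c}
  S via S→B c c: +{c}
  S via S→b b: +{b}
  FIRST[S]={b,c}  FIRST[A]={b,c}  FIRST[B]={c}
round 2: (stable)
  FIRST[S]={b,c}  FIRST[A]={b,c}  FIRST[B]={c}

FIRST(S) = ["b", "c"]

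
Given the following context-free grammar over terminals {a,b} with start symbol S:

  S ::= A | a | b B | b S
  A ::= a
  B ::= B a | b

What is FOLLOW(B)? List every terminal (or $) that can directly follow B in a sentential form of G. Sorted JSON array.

FIRST sets, iterate to fixpoint:
round 1:
  A via A→a: +{a}
  B via B→b: +{b}
  S via S→A: +{a}
  S via S→b B: +{b}
  S: {a,b}  A: {a}  B: {b}
round 2: — fixpoint
  S: {a,b}  A: {a}  B: {b}

FOLLOW iteration:
seed FOLLOW(S) with $
pass 1:
  B→B a: FOLLOW(B) ⊇ FIRST(a) = {a}; new: +{a}
  S→A: FOLLOW(A) ⊇ FOLLOW(S) ⊇ {$}; new: +{$}
  S→b B: FOLLOW(B) ⊇ FOLLOW(S) ⊇ {$}; new: +{$}
  FOLLOW[S]={$}  FOLLOW[A]={$}  FOLLOW[B]={$,a}
pass 2: (stable)
  FOLLOW[S]={$}  FOLLOW[A]={$}  FOLLOW[B]={$,a}

FOLLOW(B) = ["$", "a"]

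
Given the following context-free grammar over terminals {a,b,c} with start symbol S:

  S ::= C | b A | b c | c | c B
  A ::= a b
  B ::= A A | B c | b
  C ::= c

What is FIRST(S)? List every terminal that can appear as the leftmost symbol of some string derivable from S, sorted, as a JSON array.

Compute FIRST by fixpoint:
pass 1:
  A via A→a b: +{a}
  B via B→A A: +{a}
  B via B→b: +{b}
  C via C→c: +{c}
  S via S→C: +{c}
  S via S→b A: +{b}
  S: {b,c}  A: {a}  B: {a,b}  C: {c}
pass 2: (stable)
  S: {b,c}  A: {a}  B: {a,b}  C: {c}

FIRST(S) = ["b", "c"]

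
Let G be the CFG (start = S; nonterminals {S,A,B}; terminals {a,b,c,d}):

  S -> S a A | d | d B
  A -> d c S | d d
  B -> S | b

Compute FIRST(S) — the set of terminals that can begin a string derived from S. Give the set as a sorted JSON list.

FIRST iteration:
round 1:
  A via A→d c S: +{d}
  B via B→b: +{b}
  S via S→d: +{d}
  FIRST[S]={d}  FIRST[A]={d}  FIRST[B]={b}
round 2:
  B via B→S: +{d}
  FIRST[S]={d}  FIRST[A]={d}  FIRST[B]={b,d}
round 3: — fixpoint
  FIRST[S]={d}  FIRST[A]={d}  FIRST[B]={b,d}

FIRST(S) = ["d"]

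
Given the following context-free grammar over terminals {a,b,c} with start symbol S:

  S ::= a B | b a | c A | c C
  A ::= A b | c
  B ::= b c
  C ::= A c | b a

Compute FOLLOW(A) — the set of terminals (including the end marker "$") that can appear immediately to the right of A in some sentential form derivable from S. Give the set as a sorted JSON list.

FIRST sets, iterate to fixpoint:
round 1:
  A via A→c: +{c}
  B via B→b c: +{b}
  C via C→A c: +{c}
  C via C→b a: +{b}
  S via S→a B: +{a}
  S via S→b a: +{b}
  S via S→c A: +{c}
  FIRST[S]={a,b,c}  FIRST[A]={c}  FIRST[B]={b}  FIRST[C]={b,c}
round 2: done
  FIRST[S]={a,b,c}  FIRST[A]={c}  FIRST[B]={b}  FIRST[C]={b,c}

FOLLOW iteration:
initialize: $ ∈ FOLLOW(S)
pass 1:
  A→A b: FOLLOW(A) ⊇ FIRST(b) = {b}; new: +{b}
  C→A c: FOLLOW(A) ⊇ FIRST(c) = {c}; new: +{c}
  S→a B: FOLLOW(B) ⊇ FOLLOW(S) ⊇ {$}; new: +{$}
  S→c A: FOLLOW(A) ⊇ FOLLOW(S) ⊇ {$}; new: +{$}
  S→c C: FOLLOW(C) ⊇ FOLLOW(S) ⊇ {$}; new: +{$}
  FOLLOW[S]={$}  FOLLOW[A]={$,b,c}  FOLLOW[B]={$}  FOLLOW[C]={$}
pass 2: done
  FOLLOW[S]={$}  FOLLOW[A]={$,b,c}  FOLLOW[B]={$}  FOLLOW[C]={$}

FOLLOW(A) = ["$", "b", "c"]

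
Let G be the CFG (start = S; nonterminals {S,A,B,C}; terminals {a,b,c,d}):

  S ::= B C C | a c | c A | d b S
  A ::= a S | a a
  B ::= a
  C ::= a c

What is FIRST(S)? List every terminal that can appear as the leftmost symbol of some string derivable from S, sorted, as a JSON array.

FIRST iteration:
round 1:
  A via A→a S: +{a}
  B via B→a: +{a}
  C via C→a c: +{a}
  S via S→B C C: +{a}
  S via S→c A: +{c}
  S via S→d b S: +{d}
  FIRST(S)={a,c,d}  FIRST(A)={a}  FIRST(B)={a}  FIRST(C)={a}
round 2: — fixpoint
  FIRST(S)={a,c,d}  FIRST(A)={a}  FIRST(B)={a}  FIRST(C)={a}

FIRST(S) = ["a", "c", "d"]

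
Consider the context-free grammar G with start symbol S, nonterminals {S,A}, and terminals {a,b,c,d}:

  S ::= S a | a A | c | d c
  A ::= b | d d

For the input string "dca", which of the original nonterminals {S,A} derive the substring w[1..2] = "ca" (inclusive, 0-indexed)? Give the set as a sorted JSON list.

Convert to CNF:
  S -> S T1 | T0 T2 | T1 A | c
  A -> T0 T0 | b
  T0 -> d
  T1 -> a
  T2 -> c

CYK fill, restricted to cells inside w[1..2]:
  T[1,1] 'c' = {S,T2}  orig:{S}
  T[2,2] 'a' = {T1}  orig:{}
  T[1,2] 'ca' = {S}

Original NTs in T[1,2] deriving "ca": ["S"]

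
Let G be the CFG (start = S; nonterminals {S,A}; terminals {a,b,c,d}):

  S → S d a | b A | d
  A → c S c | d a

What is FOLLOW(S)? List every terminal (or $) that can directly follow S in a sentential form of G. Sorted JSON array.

FIRST iteration:
pass 1:
  A via A→c S c: +{c}
  A via A→d a: +{d}
  S via S→b A: +{b}
  S via S→d: +{d}
  FIRST(S)={b,d}  FIRST(A)={c,d}
pass 2: — fixpoint
  FIRST(S)={b,d}  FIRST(A)={c,d}

Compute FOLLOW by fixpoint:
initialize: $ ∈ FOLLOW(S)
round 1:
  A→c S c: FOLLOW(S) ⊇ FIRST(c) = {c}; new: +{c}
  S→S d a: FOLLOW(S) ⊇ FIRST(d) = {d}; new: +{d}
  S→b A: FOLLOW(A) ⊇ FOLLOW(S) ⊇ {$,c,d}; new: +{$,c,d}
  S: {$,c,d}  A: {$,c,d}
round 2: (no change)
  S: {$,c,d}  A: {$,c,d}

FOLLOW(S) = ["$", "c", "d"]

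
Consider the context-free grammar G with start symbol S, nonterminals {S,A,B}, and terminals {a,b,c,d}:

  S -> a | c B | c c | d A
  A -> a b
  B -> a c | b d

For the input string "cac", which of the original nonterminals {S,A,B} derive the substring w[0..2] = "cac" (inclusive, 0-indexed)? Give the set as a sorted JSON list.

CNF form of G:
  S -> T2 B | T2 T2 | T3 A | a
  A -> T0 T1
  B -> T0 T2 | T1 T3
  T0 -> a
  T1 -> b
  T2 -> c
  T3 -> d

CYK table (by increasing span) — only the sub-triangle for w[0..2]:
  T[0,0] 'c' = {T2}  orig:{}
  T[1,1] 'a' = {S,T0}  orig:{S}
  T[2,2] 'c' = {T2}  orig:{}
  T[0,1] 'ca' = ∅
  T[1,2] 'ac' = {B}
  T[0,2] 'cac' = {S}

Original NTs in T[0,2] deriving "cac": ["S"]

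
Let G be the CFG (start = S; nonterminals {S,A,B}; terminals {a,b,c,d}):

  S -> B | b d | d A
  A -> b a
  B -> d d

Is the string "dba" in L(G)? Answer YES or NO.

CNF form of G:
  S -> T0 T2 | T2 A | T2 T2
  A -> T0 T1
  B -> T2 T2
  T0 -> b
  T1 -> a
  T2 -> d

Fill CYK table bottom-up:
  T[0,0] 'd' = {T2}  orig:{}
  T[1,1] 'b' = {T0}  orig:{}
  T[2,2] 'a' = {T1}  orig:{}
  T[0,1] 'db' = ∅
  T[1,2] 'ba' = {A}
  T[0,2] 'dba' = {S}

S ∈ T[0,2] ⇒ YES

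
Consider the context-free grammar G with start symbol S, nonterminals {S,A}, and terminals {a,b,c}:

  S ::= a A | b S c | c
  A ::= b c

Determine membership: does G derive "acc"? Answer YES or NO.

CNF form of G:
  S -> T0 X3 | T2 A | c
  A -> T0 T1
  T0 -> b
  T1 -> c
  T2 -> a
  X3 -> S T1

CYK table (by increasing span):
  cell(0,0) a: {T2}  orig:{}
  cell(1,1) c: {S,T1}  orig:{S}
  cell(2,2) c: {S,T1}  orig:{S}
  cell(0,1) ac: ∅
  cell(1,2) cc: {X3}  orig:{}
  cell(0,2) acc: ∅

S ∉ T[0,2] ⇒ NO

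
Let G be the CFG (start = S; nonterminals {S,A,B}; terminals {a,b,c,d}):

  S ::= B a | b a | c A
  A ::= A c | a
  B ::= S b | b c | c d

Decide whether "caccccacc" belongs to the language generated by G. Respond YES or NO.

CNF form of G:
  S -> B T3 | T0 A | T1 T3
  A -> A T0 | a
  B -> S T1 | T0 T2 | T1 T0
  T0 -> c
  T1 -> b
  T2 -> d
  T3 -> a

Fill CYK table bottom-up:
  [0..0]={T0}  "c"  orig:{}
  [1..1]={A,T3}  "a"  orig:{A}
  [2..2]={T0}  "c"  orig:{}
  [3..3]={T0}  "c"  orig:{}
  [4..4]={T0}  "c"  orig:{}
  [5..5]={T0}  "c"  orig:{}
  [6..6]={A,T3}  "a"  orig:{A}
  [7..7]={T0}  "c"  orig:{}
  [8..8]={T0}  "c"  orig:{}
  [0..1]={S}  "ca"
  [1..2]={A}  "ac"
  [2..3]=∅  "cc"
  [3..4]=∅  "cc"
  [4..5]=∅  "cc"
  [5..6]={S}  "ca"
  [6..7]={A}  "ac"
  [7..8]=∅  "cc"
  [0..2]={S}  "cac"
  [1..3]={A}  "acc"
  [2..4]=∅  "ccc"
  [3..5]=∅  "ccc"
  [4..6]=∅  "cca"
  [5..7]={S}  "cac"
  [6..8]={A}  "acc"
  [0..3]={S}  "cacc"
  [1..4]={A}  "accc"
  [2..5]=∅  "cccc"
  [3..6]=∅  "ccca"
  [4..7]=∅  "ccac"
  [5..8]={S}  "cacc"
  [0..4]={S}  "caccc"
  [1..5]={A}  "acccc"
  [2..6]=∅  "cccca"
  [3..7]=∅  "cccac"
  [4..8]=∅  "ccacc"
  [0..5]={S}  "cacccc"
  [1..6]=∅  "acccca"
  [2..7]=∅  "ccccac"
  [3..8]=∅  "cccacc"
  [0..6]=∅  "cacccca"
  [1..7]=∅  "accccac"
  [2..8]=∅  "ccccacc"
  [0..7]=∅  "caccccac"
  [1..8]=∅  "accccacc"
  [0..8]=∅  "caccccacc"

S ∉ T[0,8] ⇒ NO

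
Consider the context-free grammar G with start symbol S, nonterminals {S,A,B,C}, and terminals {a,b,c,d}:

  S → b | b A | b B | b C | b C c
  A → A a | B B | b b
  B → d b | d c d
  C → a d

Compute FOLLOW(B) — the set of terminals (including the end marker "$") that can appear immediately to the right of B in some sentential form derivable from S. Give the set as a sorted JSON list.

Compute FIRST by fixpoint:
iter 1:
  A via A→b b: +{b}
  B via B→d b: +{d}
  C via C→a d: +{a}
  S via S→b: +{b}
  S: {b}  A: {b}  B: {d}  C: {a}
iter 2:
  A via A→B B: +{d}
  S: {b}  A: {b,d}  B: {d}  C: {a}
iter 3: (no change)
  S: {b}  A: {b,d}  B: {d}  C: {a}

FOLLOW sets:
FOLLOW(S) := {$}
[1]
  A→A a: FOLLOW(A) ⊇ FIRST(a) = {a}; new: +{a}
  A→B B: FOLLOW(B) ⊇ FIRST(B) = {d}; new: +{d}
  A→B B: FOLLOW(B) ⊇ FOLLOW(A) ⊇ {a}; new: +{a}
  S→b A: FOLLOW(A) ⊇ FOLLOW(S) ⊇ {$}; new: +{$}
  S→b B: FOLLOW(B) ⊇ FOLLOW(S) ⊇ {$}; new: +{$}
  S→b C: FOLLOW(C) ⊇ FOLLOW(S) ⊇ {$}; new: +{$}
  S→b C c: FOLLOW(C) ⊇ FIRST(c) = {c}; new: +{c}
  S: {$}  A: {$,a}  B: {$,a,d}  C: {$,c}
[2] done
  S: {$}  A: {$,a}  B: {$,a,d}  C: {$,c}

FOLLOW(B) = ["$", "a", "d"]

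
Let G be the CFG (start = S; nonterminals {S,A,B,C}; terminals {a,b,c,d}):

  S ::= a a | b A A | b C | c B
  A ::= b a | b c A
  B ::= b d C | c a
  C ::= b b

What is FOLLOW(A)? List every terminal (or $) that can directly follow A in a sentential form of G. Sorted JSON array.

FIRST sets, iterate to fixpoint:
round 1:
  A via A→b a: +{b}
  B via B→b d C: +{b}
  B via B→c a: +{c}
  C via C→b b: +{b}
  S via S→a a: +{a}
  S via S→b A A: +{b}
  S via S→c B: +{c}
  S: {a,b,c}  A: {b}  B: {b,c}  C: {b}
round 2: (stable)
  S: {a,b,c}  A: {b}  B: {b,c}  C: {b}

FOLLOW iteration:
initialize: $ ∈ FOLLOW(S)
pass 1:
  S→b A A: FOLLOW(A) ⊇ FIRST(A) = {b}; new: +{b}
  S→b A A: FOLLOW(A) ⊇ FOLLOW(S) ⊇ {$}; new: +{$}
  S→b C: FOLLOW(C) ⊇ FOLLOW(S) ⊇ {$}; new: +{$}
  S→c B: FOLLOW(B) ⊇ FOLLOW(S) ⊇ {$}; new: +{$}
  FOLLOW[S]={$}  FOLLOW[A]={$,b}  FOLLOW[B]={$}  FOLLOW[C]={$}
pass 2: (no change)
  FOLLOW[S]={$}  FOLLOW[A]={$,b}  FOLLOW[B]={$}  FOLLOW[C]={$}

FOLLOW(A) = ["$", "b"]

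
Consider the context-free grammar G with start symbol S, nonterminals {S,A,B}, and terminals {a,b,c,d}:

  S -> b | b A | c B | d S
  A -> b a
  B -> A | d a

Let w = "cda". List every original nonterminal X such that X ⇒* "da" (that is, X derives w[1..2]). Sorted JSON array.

Convert to CNF:
  S -> T0 A | T2 S | T3 B | b
  A -> T0 T1
  B -> T0 T1 | T2 T1
  T0 -> b
  T1 -> a
  T2 -> d
  T3 -> c

Fill CYK table bottom-up — only the sub-triangle for w[1..2]:
  cell(1,1) d: {T2}  orig:{}
  cell(2,2) a: {T1}  orig:{}
  cell(1,2) da: {B}

Original NTs in T[1,2] deriving "da": ["B"]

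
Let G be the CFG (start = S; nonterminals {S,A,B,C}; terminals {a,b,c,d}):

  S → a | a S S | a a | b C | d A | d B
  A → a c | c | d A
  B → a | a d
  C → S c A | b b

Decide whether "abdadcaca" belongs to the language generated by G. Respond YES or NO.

Convert to CNF:
  S -> T0 T0 | T0 X5 | T2 A | T2 B | T3 C | a
  A -> T0 T1 | T2 A | c
  B -> T0 T2 | a
  C -> S X4 | T3 T3
  T0 -> a
  T1 -> c
  T2 -> d
  T3 -> b
  X4 -> T1 A
  X5 -> S S

Fill CYK table bottom-up:
  [0..0]={B,S,T0}  "a"  orig:{B,S}
  [1..1]={T3}  "b"  orig:{}
  [2..2]={T2}  "d"  orig:{}
  [3..3]={B,S,T0}  "a"  orig:{B,S}
  [4..4]={T2}  "d"  orig:{}
  [5..5]={A,T1}  "c"  orig:{A}
  [6..6]={B,S,T0}  "a"  orig:{B,S}
  [7..7]={A,T1}  "c"  orig:{A}
  [8..8]={B,S,T0}  "a"  orig:{B,S}
  [0..1]=∅  "ab"
  [1..2]=∅  "bd"
  [2..3]={S}  "da"
  [3..4]={B}  "ad"
  [4..5]={A,S}  "dc"
  [5..6]=∅  "ca"
  [6..7]={A}  "ac"
  [7..8]=∅  "ca"
  [0..2]=∅  "abd"
  [1..3]=∅  "bda"
  [2..4]={S}  "dad"
  [3..5]={X5}  "adc"  orig:{}
  [4..6]={X5}  "dca"  orig:{}
  [5..7]={X4}  "cac"  orig:{}
  [6..8]=∅  "aca"
  [0..3]=∅  "abda"
  [1..4]=∅  "bdad"
  [2..5]={X5}  "dadc"  orig:{}
  [3..6]={S}  "adca"
  [4..7]=∅  "dcac"
  [5..8]=∅  "caca"
  [0..4]=∅  "abdad"
  [1..5]=∅  "bdadc"
  [2..6]=∅  "dadca"
  [3..7]=∅  "adcac"
  [4..8]=∅  "dcaca"
  [0..5]=∅  "abdadc"
  [1..6]=∅  "bdadca"
  [2..7]={C}  "dadcac"
  [3..8]=∅  "adcaca"
  [0..6]=∅  "abdadca"
  [1..7]={S}  "bdadcac"
  [2..8]=∅  "dadcaca"
  [0..7]={X5}  "abdadcac"  orig:{}
  [1..8]={X5}  "bdadcaca"  orig:{}
  [0..8]={S}  "abdadcaca"

S ∈ T[0,8] ⇒ YES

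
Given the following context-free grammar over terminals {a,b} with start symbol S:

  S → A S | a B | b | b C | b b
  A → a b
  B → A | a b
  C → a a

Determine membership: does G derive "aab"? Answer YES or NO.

CNF form of G:
  S -> A S | T0 B | T1 C | T1 T1 | b
  A -> T0 T1
  B -> T0 T1
  C -> T0 T0
  T0 -> a
  T1 -> b

CYK table (by increasing span):
  [0..0]={T0}  "a"  orig:{}
  [1..1]={T0}  "a"  orig:{}
  [2..2]={S,T1}  "b"  orig:{S}
  [0..1]={C}  "aa"
  [1..2]={A,B}  "ab"
  [0..2]={S}  "aab"

S ∈ T[0,2] ⇒ YES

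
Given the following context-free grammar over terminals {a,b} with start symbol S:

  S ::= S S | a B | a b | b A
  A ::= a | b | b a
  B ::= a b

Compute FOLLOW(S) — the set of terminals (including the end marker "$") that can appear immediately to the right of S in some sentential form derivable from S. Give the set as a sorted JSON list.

Compute FIRST by fixpoint:
pass 1:
  A via A→a: +{a}
  A via A→b: +{b}
  B via B→a b: +{a}
  S via S→a B: +{a}
  S via S→b A: +{b}
  FIRST(S)={a,b}  FIRST(A)={a,b}  FIRST(B)={a}
pass 2: (no change)
  FIRST(S)={a,b}  FIRST(A)={a,b}  FIRST(B)={a}

FOLLOW iteration:
initialize: $ ∈ FOLLOW(S)
iter 1:
  S→S S: FOLLOW(S) ⊇ FIRST(S) = {a,b}; new: +{a,b}
  S→a B: FOLLOW(B) ⊇ FOLLOW(S) ⊇ {$,a,b}; new: +{$,a,b}
  S→b A: FOLLOW(A) ⊇ FOLLOW(S) ⊇ {$,a,b}; new: +{$,a,b}
  FOLLOW(S)={$,a,b}  FOLLOW(A)={$,a,b}  FOLLOW(B)={$,a,b}
iter 2: (stable)
  FOLLOW(S)={$,a,b}  FOLLOW(A)={$,a,b}  FOLLOW(B)={$,a,b}

FOLLOW(S) = ["$", "a", "b"]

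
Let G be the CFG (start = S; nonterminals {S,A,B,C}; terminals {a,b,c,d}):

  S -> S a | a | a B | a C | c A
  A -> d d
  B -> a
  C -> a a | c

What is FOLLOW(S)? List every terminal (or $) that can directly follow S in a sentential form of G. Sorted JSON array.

Compute FIRST by fixpoint:
[1]
  A via A→d d: +{d}
  B via B→a: +{a}
  C via C→a a: +{a}
  C via C→c: +{c}
  S via S→a: +{a}
  S via S→c A: +{c}
  S: {a,c}  A: {d}  B: {a}  C: {a,c}
[2] — fixpoint
  S: {a,c}  A: {d}  B: {a}  C: {a,c}

FOLLOW iteration:
seed FOLLOW(S) with $
round 1:
  S→S a: FOLLOW(S) ⊇ FIRST(a) = {a}; new: +{a}
  S→a B: FOLLOW(B) ⊇ FOLLOW(S) ⊇ {$,a}; new: +{$,a}
  S→a C: FOLLOW(C) ⊇ FOLLOW(S) ⊇ {$,a}; new: +{$,a}
  S→c A: FOLLOW(A) ⊇ FOLLOW(S) ⊇ {$,a}; new: +{$,a}
  S: {$,a}  A: {$,a}  B: {$,a}  C: {$,a}
round 2: done
  S: {$,a}  A: {$,a}  B: {$,a}  C: {$,a}

FOLLOW(S) = ["$", "a"]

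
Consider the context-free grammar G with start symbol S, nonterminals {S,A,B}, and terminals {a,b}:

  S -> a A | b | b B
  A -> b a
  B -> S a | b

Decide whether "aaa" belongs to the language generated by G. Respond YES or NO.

CNF form of G:
  S -> T0 B | T1 A | b
  A -> T0 T1
  B -> S T1 | b
  T0 -> b
  T1 -> a

CYK fill:
  [0..0]={T1}  "a"  orig:{}
  [1..1]={T1}  "a"  orig:{}
  [2..2]={T1}  "a"  orig:{}
  [0..1]=∅  "aa"
  [1..2]=∅  "aa"
  [0..2]=∅  "aaa"

S ∉ T[0,2] ⇒ NO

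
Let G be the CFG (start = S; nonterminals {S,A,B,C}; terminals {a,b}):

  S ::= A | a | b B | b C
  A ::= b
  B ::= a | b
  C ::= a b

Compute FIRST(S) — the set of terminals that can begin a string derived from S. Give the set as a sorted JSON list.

FIRST sets, iterate to fixpoint:
pass 1:
  A via A→b: +{b}
  B via B→a: +{a}
  B via B→b: +{b}
  C via C→a b: +{a}
  S via S→A: +{b}
  S via S→a: +{a}
  S: {a,b}  A: {b}  B: {a,b}  C: {a}
pass 2: — fixpoint
  S: {a,b}  A: {b}  B: {a,b}  C: {a}

FIRST(S) = ["a", "b"]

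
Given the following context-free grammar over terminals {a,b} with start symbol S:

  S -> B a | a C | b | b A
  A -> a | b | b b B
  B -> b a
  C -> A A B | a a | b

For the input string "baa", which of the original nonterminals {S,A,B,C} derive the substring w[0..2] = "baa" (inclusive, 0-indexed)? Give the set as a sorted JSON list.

Convert to CNF:
  S -> B T1 | T0 A | T1 C | b
  A -> T0 X2 | a | b
  B -> T0 T1
  C -> A X3 | T1 T1 | b
  T0 -> b
  T1 -> a
  X2 -> T0 B
  X3 -> A B

CYK fill, restricted to cells inside w[0..2]:
  cell(0,0) b: {A,C,S,T0}  orig:{A,C,S}
  cell(1,1) a: {A,T1}  orig:{A}
  cell(2,2) a: {A,T1}  orig:{A}
  cell(0,1) ba: {B,S}
  cell(1,2) aa: {C}
  cell(0,2) baa: {S}

Original NTs in T[0,2] deriving "baa": ["S"]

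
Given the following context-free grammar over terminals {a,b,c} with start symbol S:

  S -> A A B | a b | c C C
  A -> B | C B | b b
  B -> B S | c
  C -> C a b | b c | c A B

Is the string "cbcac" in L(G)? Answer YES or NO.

CNF form of G:
  S -> A X5 | T1 T0 | T2 X6
  A -> B S | C B | T0 T0 | c
  B -> B S | c
  C -> C X3 | T0 T2 | T2 X4
  T0 -> b
  T1 -> a
  T2 -> c
  X3 -> T1 T0
  X4 -> A B
  X5 -> A B
  X6 -> C C

CYK table (by increasing span):
  [0..0]={A,B,T2}  "c"  orig:{A,B}
  [1..1]={T0}  "b"  orig:{}
  [2..2]={A,B,T2}  "c"  orig:{A,B}
  [3..3]={T1}  "a"  orig:{}
  [4..4]={A,B,T2}  "c"  orig:{A,B}
  [0..1]=∅  "cb"
  [1..2]={C}  "bc"
  [2..3]=∅  "ca"
  [3..4]=∅  "ac"
  [0..2]=∅  "cbc"
  [1..3]=∅  "bca"
  [2..4]=∅  "cac"
  [0..3]=∅  "cbca"
  [1..4]=∅  "bcac"
  [0..4]=∅  "cbcac"

S ∉ T[0,4] ⇒ NO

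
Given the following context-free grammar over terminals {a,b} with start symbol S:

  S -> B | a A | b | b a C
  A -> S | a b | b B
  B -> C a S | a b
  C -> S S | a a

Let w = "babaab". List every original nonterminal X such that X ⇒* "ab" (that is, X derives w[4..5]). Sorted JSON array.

CNF form of G:
  S -> C X5 | T0 A | T0 T1 | T1 X6 | b
  A -> C X2 | T0 A | T0 T1 | T1 B | T1 X3 | b
  B -> C X4 | T0 T1
  C -> S S | T0 T0
  T0 -> a
  T1 -> b
  X2 -> T0 S
  X3 -> T0 C
  X4 -> T0 S
  X5 -> T0 S
  X6 -> T0 C

Fill CYK table bottom-up (cells [i..j] with 4 ≤ i ≤ j ≤ 5 only):
  cell(4,4) a: {T0}  orig:{}
  cell(5,5) b: {A,S,T1}  orig:{A,S}
  cell(4,5) ab: {A,B,S,X2,X4,X5}  orig:{A,B,S}

Original NTs in T[4,5] deriving "ab": ["A", "B", "S"]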